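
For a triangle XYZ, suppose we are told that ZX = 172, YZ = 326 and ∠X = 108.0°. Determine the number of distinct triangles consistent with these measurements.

ZX·sin X = 172·sin(108.0°) ≈ 163.6.
Since ∠X is not acute, a triangle exists only if YZ > ZX; here YZ > ZX, so there is exactly one triangle.

1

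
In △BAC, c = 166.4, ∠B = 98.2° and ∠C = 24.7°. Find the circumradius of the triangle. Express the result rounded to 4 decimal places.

The third angle is ∠A = 180° − ∠C − ∠B = 57.10°.
Law of sines: b = c·sin B/sin C ≈ 394.14.
Law of sines: a = c·sin A/sin C ≈ 334.35.
Circumradius = c/(2 sin C) ≈ 199.11.

R ≈ 199.1064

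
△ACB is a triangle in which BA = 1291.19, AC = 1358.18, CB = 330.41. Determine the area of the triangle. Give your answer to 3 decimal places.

Semiperimeter s = (330.41 + 1291.2 + 1358.2)/2 = 1489.9.
Heron's formula: area = √(1489.9·1159.5·198.7·131.71) ≈ 2.1263e+05.

area ≈ 212626.329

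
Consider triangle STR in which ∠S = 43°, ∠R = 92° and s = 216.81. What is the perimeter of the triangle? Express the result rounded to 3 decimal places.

perimeter ≈ 759.312

The third angle is ∠T = 180° − ∠R − ∠S = 45.00°.
Law of sines: t = s·sin T/sin S ≈ 224.79.
Law of sines: r = s·sin R/sin S ≈ 317.71.
Semiperimeter p = (216.81+224.79+317.71)/2 = 379.66.
Perimeter = 216.81 + 224.79 + 317.71 = 759.31.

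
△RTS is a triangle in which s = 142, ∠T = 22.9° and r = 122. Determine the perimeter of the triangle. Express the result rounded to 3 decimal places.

319.953

By the law of cosines, t² = s² + r² − 2·s·r·cos T = 3130.8, so t ≈ 55.953.
Semiperimeter p = (122+55.953+142)/2 = 159.98.
Perimeter = 122 + 55.953 + 142 = 319.95.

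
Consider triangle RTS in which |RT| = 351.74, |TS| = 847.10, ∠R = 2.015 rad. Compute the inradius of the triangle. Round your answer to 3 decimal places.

Law of sines: sin S = |RT|·sin R/|TS| ≈ 0.37493.
Since |TS| ≥ |RT|, only the acute value applies: ∠S ≈ 0.384 rad.
Then ∠T = π − ∠R − ∠S ≈ 0.742 rad.
Law of sines gives |SR| = |TS|·sin T/sin R ≈ 634.15.
Area = ½·|TS|·|RT|·sin T ≈ 1.007e+05.
Semiperimeter s = (847.1+634.15+351.74)/2 = 916.49.
Inradius = area/s = 1.007e+05/916.49 ≈ 109.88.

109.880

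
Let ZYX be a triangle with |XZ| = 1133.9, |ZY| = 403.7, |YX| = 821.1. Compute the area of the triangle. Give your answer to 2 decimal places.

area ≈ 122043.40

Semiperimeter s = (821.1 + 1133.9 + 403.7)/2 = 1179.3.
Heron's formula: area = √(1179.3·358.25·45.45·775.65) ≈ 1.2204e+05.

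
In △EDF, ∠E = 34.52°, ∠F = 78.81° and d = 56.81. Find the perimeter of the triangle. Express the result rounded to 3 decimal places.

The third angle is ∠D = 180° − ∠F − ∠E = 66.67°.
Law of sines: e = d·sin E/sin D ≈ 35.06.
Law of sines: f = d·sin F/sin D ≈ 60.692.
Semiperimeter s = (35.06+56.81+60.692)/2 = 76.281.
Perimeter = 35.06 + 56.81 + 60.692 = 152.56.

perimeter ≈ 152.563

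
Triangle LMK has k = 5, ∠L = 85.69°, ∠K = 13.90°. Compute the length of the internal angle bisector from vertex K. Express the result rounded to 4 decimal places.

The third angle is ∠M = 180° − ∠K − ∠L = 80.41°.
Law of sines: l = k·sin L/sin K ≈ 20.755.
Law of sines: m = k·sin M/sin K ≈ 20.523.
The bisector from K has length 2·l·m·cos(∠K/2)/(l+m) ≈ 20.486.

20.4864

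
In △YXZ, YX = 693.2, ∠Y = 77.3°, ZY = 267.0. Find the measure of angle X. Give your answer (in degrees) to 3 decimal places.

∠X ≈ 22.319°

By the law of cosines, XZ² = ZY² + YX² − 2·ZY·YX·cos Y = 4.7044e+05, so XZ ≈ 685.88.
Law of cosines again: cos X = (YX² + XZ² − ZY²)/(2·YX·XZ) ≈ 0.92509, so ∠X ≈ 22.32°.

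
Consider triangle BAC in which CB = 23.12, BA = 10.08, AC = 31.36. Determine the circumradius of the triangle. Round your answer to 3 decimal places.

23.511

By the law of cosines, cos B = (CB² + BA² − AC²) / (2·CB·BA) ≈ -0.74514, so ∠B ≈ 138.17°.
Circumradius = AC/(2 sin B) ≈ 23.511.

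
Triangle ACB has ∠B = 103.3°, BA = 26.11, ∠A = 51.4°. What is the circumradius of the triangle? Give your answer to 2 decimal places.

R ≈ 30.55

The third angle is ∠C = 180° − ∠B − ∠A = 25.30°.
Law of sines: CB = BA·sin A/sin C ≈ 47.748.
Law of sines: AC = BA·sin B/sin C ≈ 59.458.
Circumradius = BA/(2 sin C) ≈ 30.548.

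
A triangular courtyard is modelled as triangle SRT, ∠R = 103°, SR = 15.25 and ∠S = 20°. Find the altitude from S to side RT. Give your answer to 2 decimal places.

14.86

The third angle is ∠T = 180° − ∠S − ∠R = 57.00°.
Law of sines: RT = SR·sin S/sin T ≈ 6.2191.
Law of sines: TS = SR·sin R/sin T ≈ 17.717.
Area = ½·SR·RT·sin R ≈ 46.206.
The altitude from S has length 2·area/RT ≈ 14.859.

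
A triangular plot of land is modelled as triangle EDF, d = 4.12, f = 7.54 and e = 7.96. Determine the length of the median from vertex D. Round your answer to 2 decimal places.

m_D ≈ 7.47

Median from D: ½√(2·f² + 2·e² − d²) ≈ 7.4742.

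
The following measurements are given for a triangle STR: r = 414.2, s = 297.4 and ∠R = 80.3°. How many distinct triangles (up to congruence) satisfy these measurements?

s·sin R = 297.4·sin(80.3°) ≈ 293.1.
Since r ≥ s, exactly one triangle exists.

1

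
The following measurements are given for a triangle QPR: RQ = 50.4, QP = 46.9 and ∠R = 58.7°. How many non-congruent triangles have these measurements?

RQ·sin R = 50.4·sin(58.7°) ≈ 43.06.
Since RQ sin R < QP < RQ (43.06 < 46.9 < 50.4), two triangles exist.

2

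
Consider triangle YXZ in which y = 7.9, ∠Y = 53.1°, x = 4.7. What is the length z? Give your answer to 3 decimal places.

9.771

Law of sines: sin X = x·sin Y/y ≈ 0.47576.
Since y ≥ x, only the acute value applies: ∠X ≈ 28.41°.
Then ∠Z = 180° − ∠Y − ∠X ≈ 98.49°.
Law of sines gives z = y·sin Z/sin Y ≈ 9.7706.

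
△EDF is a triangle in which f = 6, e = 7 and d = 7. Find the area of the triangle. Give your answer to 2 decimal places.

area ≈ 18.97

Semiperimeter s = (7 + 7 + 6)/2 = 10.
Heron's formula: area = √(10·3·3·4) ≈ 18.974.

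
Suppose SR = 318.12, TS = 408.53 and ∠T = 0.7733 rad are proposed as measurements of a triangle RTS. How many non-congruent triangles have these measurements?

2

TS·sin T = 408.53·sin(0.7733 rad) ≈ 285.4.
Since TS sin T < SR < TS (285.4 < 318.12 < 408.53), two triangles exist.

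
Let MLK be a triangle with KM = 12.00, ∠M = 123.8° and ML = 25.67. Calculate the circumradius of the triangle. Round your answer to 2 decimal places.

R ≈ 20.37

By the law of cosines, LK² = KM² + ML² − 2·KM·ML·cos M = 1145.7, so LK ≈ 33.848.
Area = ½·KM·ML·sin M ≈ 127.99.
Circumradius = LK/(2 sin M) ≈ 20.366.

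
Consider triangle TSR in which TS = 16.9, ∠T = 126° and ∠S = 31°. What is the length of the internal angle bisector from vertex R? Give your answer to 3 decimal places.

The third angle is ∠R = 180° − ∠T − ∠S = 23.00°.
Law of sines: SR = TS·sin T/sin R ≈ 34.992.
Law of sines: RT = TS·sin S/sin R ≈ 22.277.
The bisector from R has length 2·SR·RT·cos(∠R/2)/(SR+RT) ≈ 26.676.

t_R ≈ 26.676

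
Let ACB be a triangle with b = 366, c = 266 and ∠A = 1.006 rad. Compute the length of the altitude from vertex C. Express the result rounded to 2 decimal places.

By the law of cosines, a² = c² + b² − 2·c·b·cos A = 1.0049e+05, so a ≈ 317.01.
Area = ½·c·b·sin A ≈ 41118.
The altitude from C has length 2·area/c ≈ 309.16.

309.16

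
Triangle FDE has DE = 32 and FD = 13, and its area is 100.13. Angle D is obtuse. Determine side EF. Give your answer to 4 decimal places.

From area = ½·FD·DE·sin D, we get sin D = 2·area/(FD·DE) ≈ 0.48139.
Taking the obtuse solution, ∠D ≈ 151.22°.
Law of cosines then gives EF ≈ 43.843.

43.8435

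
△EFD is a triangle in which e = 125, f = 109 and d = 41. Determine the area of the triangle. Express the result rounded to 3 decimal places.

Semiperimeter s = (125 + 109 + 41)/2 = 137.5.
Heron's formula: area = √(137.5·12.5·28.5·96.5) ≈ 2174.2.

2174.165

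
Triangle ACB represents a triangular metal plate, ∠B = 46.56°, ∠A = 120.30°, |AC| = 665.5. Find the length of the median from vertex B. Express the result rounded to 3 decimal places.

The third angle is ∠C = 180° − ∠B − ∠A = 13.14°.
Law of sines: |CB| = |AC|·sin A/sin B ≈ 791.34.
Law of sines: |BA| = |AC|·sin C/sin B ≈ 208.36.
Median from B: ½√(2·|CB|² + 2·|BA|² − |AC|²) ≈ 473.39.

473.388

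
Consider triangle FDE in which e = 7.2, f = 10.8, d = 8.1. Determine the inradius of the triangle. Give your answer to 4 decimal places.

Semiperimeter s = (10.8 + 8.1 + 7.2)/2 = 13.05.
Heron's formula: area = √(13.05·2.25·4.95·5.85) ≈ 29.159.
Inradius = area/s = 29.159/13.05 ≈ 2.2344.

r ≈ 2.2344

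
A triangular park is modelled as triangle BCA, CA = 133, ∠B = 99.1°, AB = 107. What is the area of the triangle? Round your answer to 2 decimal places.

3373.67

Law of sines: sin C = AB·sin B/CA ≈ 0.79439.
Since CA ≥ AB, only the acute value applies: ∠C ≈ 52.60°.
Then ∠A = 180° − ∠B − ∠C ≈ 28.30°.
Law of sines gives BC = CA·sin A/sin B ≈ 63.863.
Area = ½·CA·AB·sin A ≈ 3373.7.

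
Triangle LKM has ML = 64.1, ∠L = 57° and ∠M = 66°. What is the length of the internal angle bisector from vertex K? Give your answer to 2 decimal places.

The third angle is ∠K = 180° − ∠M − ∠L = 57.00°.
Law of sines: KM = ML·sin L/sin K ≈ 64.1.
Law of sines: LK = ML·sin M/sin K ≈ 69.823.
The bisector from K has length 2·LK·KM·cos(∠K/2)/(LK+KM) ≈ 58.739.

t_K ≈ 58.74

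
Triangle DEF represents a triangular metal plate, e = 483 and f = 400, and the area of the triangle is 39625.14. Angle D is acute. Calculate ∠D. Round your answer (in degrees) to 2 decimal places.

From area = ½·e·f·sin D, we get sin D = 2·area/(e·f) ≈ 0.41020.
Taking the acute solution, ∠D ≈ 24.22°.

24.22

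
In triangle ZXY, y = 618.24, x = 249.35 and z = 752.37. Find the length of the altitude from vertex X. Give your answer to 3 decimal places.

Semiperimeter s = (752.37 + 249.35 + 618.24)/2 = 809.98.
Heron's formula: area = √(809.98·57.61·560.63·191.74) ≈ 70824.
The altitude from X has length 2·area/x ≈ 568.07.

568.069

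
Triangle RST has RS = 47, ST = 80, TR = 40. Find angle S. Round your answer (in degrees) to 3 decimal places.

21.244

By the law of cosines, cos S = (RS² + ST² − TR²) / (2·RS·ST) ≈ 0.93205, so ∠S ≈ 21.24°.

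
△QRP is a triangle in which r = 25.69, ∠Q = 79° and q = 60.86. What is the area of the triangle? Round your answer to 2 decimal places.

760.21

Law of sines: sin R = r·sin Q/q ≈ 0.41436.
Since q ≥ r, only the acute value applies: ∠R ≈ 24.48°.
Then ∠P = 180° − ∠Q − ∠R ≈ 76.52°.
Law of sines gives p = q·sin P/sin Q ≈ 60.291.
Area = ½·q·r·sin P ≈ 760.21.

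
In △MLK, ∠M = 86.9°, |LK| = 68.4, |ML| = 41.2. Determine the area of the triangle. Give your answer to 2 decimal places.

Law of sines: sin K = |ML|·sin M/|LK| ≈ 0.60146.
Since |LK| ≥ |ML|, only the acute value applies: ∠K ≈ 36.97°.
Then ∠L = 180° − ∠M − ∠K ≈ 56.13°.
Law of sines gives |KM| = |LK|·sin L/sin M ≈ 56.873.
Area = ½·|LK|·|ML|·sin L ≈ 1169.9.

area ≈ 1169.87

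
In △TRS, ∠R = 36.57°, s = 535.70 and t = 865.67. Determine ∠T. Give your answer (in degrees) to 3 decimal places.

∠T ≈ 107.189°

By the law of cosines, r² = s² + t² − 2·s·t·cos R = 2.9147e+05, so r ≈ 539.88.
Law of cosines again: cos T = (r² + s² − t²)/(2·r·s) ≈ -0.29552, so ∠T ≈ 107.19°.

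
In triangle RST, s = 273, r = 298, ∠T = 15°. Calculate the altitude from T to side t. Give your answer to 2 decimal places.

By the law of cosines, t² = r² + s² − 2·r·s·cos T = 6169.1, so t ≈ 78.544.
Area = ½·r·s·sin T ≈ 10528.
The altitude from T has length 2·area/t ≈ 268.08.

h_T ≈ 268.08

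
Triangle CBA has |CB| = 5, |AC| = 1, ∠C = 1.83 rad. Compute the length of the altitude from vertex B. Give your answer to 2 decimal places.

h_B ≈ 4.83

By the law of cosines, |BA|² = |AC|² + |CB|² − 2·|AC|·|CB|·cos C = 28.563, so |BA| ≈ 5.3444.
Area = ½·|AC|·|CB|·sin C ≈ 2.4165.
The altitude from B has length 2·area/|AC| ≈ 4.833.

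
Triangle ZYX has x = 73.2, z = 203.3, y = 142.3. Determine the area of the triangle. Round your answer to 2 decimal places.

Semiperimeter s = (203.3 + 142.3 + 73.2)/2 = 209.4.
Heron's formula: area = √(209.4·6.1·67.1·136.2) ≈ 3416.7.

3416.67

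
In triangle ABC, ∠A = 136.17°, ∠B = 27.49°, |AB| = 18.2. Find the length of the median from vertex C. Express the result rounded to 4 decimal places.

The third angle is ∠C = 180° − ∠A − ∠B = 16.34°.
Law of sines: |BC| = |AB|·sin A/sin C ≈ 44.8.
Law of sines: |CA| = |AB|·sin B/sin C ≈ 29.861.
Median from C: ½√(2·|BC|² + 2·|CA|² − |AB|²) ≈ 36.967.

m_C ≈ 36.9669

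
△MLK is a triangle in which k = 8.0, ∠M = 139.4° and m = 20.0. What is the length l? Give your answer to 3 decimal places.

13.236

Law of sines: sin K = k·sin M/m ≈ 0.26031.
Since m ≥ k, only the acute value applies: ∠K ≈ 15.09°.
Then ∠L = 180° − ∠M − ∠K ≈ 25.51°.
Law of sines gives l = m·sin L/sin M ≈ 13.236.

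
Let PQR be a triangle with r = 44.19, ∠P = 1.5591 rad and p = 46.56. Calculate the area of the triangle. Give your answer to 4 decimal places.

area ≈ 335.6327

Law of sines: sin R = r·sin P/p ≈ 0.94903.
Since p ≥ r, only the acute value applies: ∠R ≈ 1.2502 rad.
Then ∠Q = π − ∠P − ∠R ≈ 0.3323 rad.
Law of sines gives q = p·sin Q/sin P ≈ 15.191.
Area = ½·p·r·sin Q ≈ 335.63.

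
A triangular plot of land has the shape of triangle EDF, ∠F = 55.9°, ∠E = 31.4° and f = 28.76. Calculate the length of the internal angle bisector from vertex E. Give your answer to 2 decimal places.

The third angle is ∠D = 180° − ∠F − ∠E = 92.70°.
Law of sines: e = f·sin E/sin F ≈ 18.096.
Law of sines: d = f·sin D/sin F ≈ 34.693.
The bisector from E has length 2·d·f·cos(∠E/2)/(d+f) ≈ 30.276.

30.28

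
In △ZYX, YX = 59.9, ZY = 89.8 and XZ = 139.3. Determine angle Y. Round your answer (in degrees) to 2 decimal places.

By the law of cosines, cos Y = (ZY² + YX² − XZ²) / (2·ZY·YX) ≈ -0.72062, so ∠Y ≈ 136.11°.

136.11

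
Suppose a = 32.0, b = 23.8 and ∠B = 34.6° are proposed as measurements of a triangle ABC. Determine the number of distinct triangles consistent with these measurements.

a·sin B = 32.0·sin(34.6°) ≈ 18.17.
Since a sin B < b < a (18.17 < 23.8 < 32.0), two triangles exist.

2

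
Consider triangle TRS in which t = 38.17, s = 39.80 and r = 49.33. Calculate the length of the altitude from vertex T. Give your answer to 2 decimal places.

h_T ≈ 39.00

Semiperimeter p = (38.17 + 49.33 + 39.8)/2 = 63.65.
Heron's formula: area = √(63.65·25.48·14.32·23.85) ≈ 744.24.
The altitude from T has length 2·area/t ≈ 38.996.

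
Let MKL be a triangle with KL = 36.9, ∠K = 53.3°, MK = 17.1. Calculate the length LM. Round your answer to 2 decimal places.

30.00

By the law of cosines, LM² = MK² + KL² − 2·MK·KL·cos K = 899.83, so LM ≈ 29.997.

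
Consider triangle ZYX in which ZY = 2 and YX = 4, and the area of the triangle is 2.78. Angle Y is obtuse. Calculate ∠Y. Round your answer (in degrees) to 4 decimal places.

From area = ½·ZY·YX·sin Y, we get sin Y = 2·area/(ZY·YX) ≈ 0.69500.
Taking the obtuse solution, ∠Y ≈ 135.97°.

∠Y ≈ 135.9728°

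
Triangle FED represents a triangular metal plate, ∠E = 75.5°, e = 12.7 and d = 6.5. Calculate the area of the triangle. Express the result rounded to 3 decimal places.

Law of sines: sin D = d·sin E/e ≈ 0.49551.
Since e ≥ d, only the acute value applies: ∠D ≈ 29.70°.
Then ∠F = 180° − ∠E − ∠D ≈ 74.80°.
Law of sines gives f = e·sin F/sin E ≈ 12.659.
Area = ½·e·d·sin F ≈ 39.83.

area ≈ 39.830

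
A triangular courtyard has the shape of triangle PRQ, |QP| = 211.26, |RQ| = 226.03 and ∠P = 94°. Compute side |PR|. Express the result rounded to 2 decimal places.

66.97

Law of sines: sin R = |QP|·sin P/|RQ| ≈ 0.93238.
Since |RQ| ≥ |QP|, only the acute value applies: ∠R ≈ 68.81°.
Then ∠Q = 180° − ∠P − ∠R ≈ 17.19°.
Law of sines gives |PR| = |RQ|·sin Q/sin P ≈ 66.97.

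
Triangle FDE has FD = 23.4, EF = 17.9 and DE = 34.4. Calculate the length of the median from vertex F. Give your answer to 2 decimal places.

11.75

Median from F: ½√(2·EF² + 2·FD² − DE²) ≈ 11.754.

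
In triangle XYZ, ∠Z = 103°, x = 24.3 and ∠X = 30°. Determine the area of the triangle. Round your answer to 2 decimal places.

420.79

The third angle is ∠Y = 180° − ∠Z − ∠X = 47.00°.
Law of sines: y = x·sin Y/sin X ≈ 35.544.
Law of sines: z = x·sin Z/sin X ≈ 47.354.
Area = ½·x·y·sin Z ≈ 420.79.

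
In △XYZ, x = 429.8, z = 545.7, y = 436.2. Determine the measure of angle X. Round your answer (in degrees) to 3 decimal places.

By the law of cosines, cos X = (y² + z² − x²) / (2·y·z) ≈ 0.63716, so ∠X ≈ 50.42°.

50.420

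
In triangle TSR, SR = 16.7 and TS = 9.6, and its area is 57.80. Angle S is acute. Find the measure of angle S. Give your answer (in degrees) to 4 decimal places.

From area = ½·TS·SR·sin S, we get sin S = 2·area/(TS·SR) ≈ 0.72106.
Taking the acute solution, ∠S ≈ 46.14°.

46.1419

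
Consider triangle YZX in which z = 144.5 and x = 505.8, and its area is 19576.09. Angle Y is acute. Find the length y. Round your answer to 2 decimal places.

391.51

From area = ½·z·x·sin Y, we get sin Y = 2·area/(z·x) ≈ 0.53568.
Taking the acute solution, ∠Y ≈ 0.565 rad.
Law of cosines then gives y ≈ 391.51.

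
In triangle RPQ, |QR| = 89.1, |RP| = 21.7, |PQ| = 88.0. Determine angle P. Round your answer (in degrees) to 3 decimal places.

∠P ≈ 85.855°

By the law of cosines, cos P = (|RP|² + |PQ|² − |QR|²) / (2·|RP|·|PQ|) ≈ 0.07229, so ∠P ≈ 85.85°.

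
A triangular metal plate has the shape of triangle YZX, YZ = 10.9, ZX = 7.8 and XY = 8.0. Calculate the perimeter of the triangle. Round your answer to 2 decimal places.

26.70

Perimeter = 7.8 + 8 + 10.9 = 26.7.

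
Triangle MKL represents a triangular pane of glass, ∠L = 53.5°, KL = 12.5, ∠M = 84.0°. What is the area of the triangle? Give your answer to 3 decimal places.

The third angle is ∠K = 180° − ∠L − ∠M = 42.50°.
Law of sines: LM = KL·sin K/sin M ≈ 8.4914.
Law of sines: MK = KL·sin L/sin M ≈ 10.104.
Area = ½·KL·LM·sin L ≈ 42.662.

area ≈ 42.662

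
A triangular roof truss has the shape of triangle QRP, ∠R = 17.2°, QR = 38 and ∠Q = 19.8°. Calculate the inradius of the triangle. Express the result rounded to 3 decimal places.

r ≈ 3.079

The third angle is ∠P = 180° − ∠Q − ∠R = 143.00°.
Law of sines: RP = QR·sin Q/sin P ≈ 21.389.
Law of sines: PQ = QR·sin R/sin P ≈ 18.672.
Area = ½·QR·RP·sin R ≈ 120.17.
Semiperimeter s = (21.389+18.672+38)/2 = 39.03.
Inradius = area/s = 120.17/39.03 ≈ 3.0789.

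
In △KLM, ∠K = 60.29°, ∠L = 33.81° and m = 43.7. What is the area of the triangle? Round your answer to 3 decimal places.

462.655

The third angle is ∠M = 180° − ∠K − ∠L = 85.90°.
Law of sines: k = m·sin K/sin M ≈ 38.053.
Law of sines: l = m·sin L/sin M ≈ 24.379.
Area = ½·m·k·sin L ≈ 462.65.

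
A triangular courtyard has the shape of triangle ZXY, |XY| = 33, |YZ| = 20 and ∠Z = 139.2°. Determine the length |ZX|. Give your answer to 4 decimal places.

15.1622

Law of sines: sin X = |YZ|·sin Z/|XY| ≈ 0.39601.
Since |XY| ≥ |YZ|, only the acute value applies: ∠X ≈ 23.33°.
Then ∠Y = 180° − ∠Z − ∠X ≈ 17.47°.
Law of sines gives |ZX| = |XY|·sin Y/sin Z ≈ 15.162.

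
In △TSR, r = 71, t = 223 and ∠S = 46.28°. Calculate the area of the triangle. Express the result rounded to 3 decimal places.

5721.460

Area = ½·r·t·sin S ≈ 5721.5.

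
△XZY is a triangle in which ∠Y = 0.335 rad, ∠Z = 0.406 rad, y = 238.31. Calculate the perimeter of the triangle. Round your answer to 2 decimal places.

perimeter ≈ 1013.88

The third angle is ∠X = π − ∠Z − ∠Y = 2.401 rad.
Law of sines: x = y·sin X/sin Y ≈ 489.3.
Law of sines: z = y·sin Z/sin Y ≈ 286.27.
Semiperimeter s = (489.3+286.27+238.31)/2 = 506.94.
Perimeter = 489.3 + 286.27 + 238.31 = 1013.9.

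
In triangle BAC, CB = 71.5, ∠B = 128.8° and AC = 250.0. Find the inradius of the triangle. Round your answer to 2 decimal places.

Law of sines: sin A = CB·sin B/AC ≈ 0.22289.
Since AC ≥ CB, only the acute value applies: ∠A ≈ 12.88°.
Then ∠C = 180° − ∠B − ∠A ≈ 38.32°.
Law of sines gives BA = AC·sin C/sin B ≈ 198.91.
Area = ½·AC·CB·sin C ≈ 5541.9.
Semiperimeter s = (250+71.5+198.91)/2 = 260.2.
Inradius = area/s = 5541.9/260.2 ≈ 21.298.

21.30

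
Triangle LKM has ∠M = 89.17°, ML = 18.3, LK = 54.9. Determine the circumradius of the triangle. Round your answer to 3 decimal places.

Law of sines: sin K = ML·sin M/LK ≈ 0.33330.
Since LK ≥ ML, only the acute value applies: ∠K ≈ 19.47°.
Then ∠L = 180° − ∠M − ∠K ≈ 71.36°.
Law of sines gives KM = LK·sin L/sin M ≈ 52.026.
Circumradius = LK/(2 sin M) ≈ 27.453.

27.453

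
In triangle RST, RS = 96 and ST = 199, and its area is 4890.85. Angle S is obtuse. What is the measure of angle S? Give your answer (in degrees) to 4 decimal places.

∠S ≈ 149.2013°

From area = ½·RS·ST·sin S, we get sin S = 2·area/(RS·ST) ≈ 0.51202.
Taking the obtuse solution, ∠S ≈ 149.20°.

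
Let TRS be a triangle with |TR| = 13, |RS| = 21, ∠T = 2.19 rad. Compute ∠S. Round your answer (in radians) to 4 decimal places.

0.5284

Law of sines: sin S = |TR|·sin T/|RS| ≈ 0.50412.
Since |RS| ≥ |TR|, only the acute value applies: ∠S ≈ 0.528 rad.
Then ∠R = π − ∠T − ∠S ≈ 0.423 rad.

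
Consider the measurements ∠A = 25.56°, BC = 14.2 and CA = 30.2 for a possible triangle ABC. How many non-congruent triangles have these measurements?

2

CA·sin A = 30.2·sin(25.56°) ≈ 13.03.
Since CA sin A < BC < CA (13.03 < 14.2 < 30.2), two triangles exist.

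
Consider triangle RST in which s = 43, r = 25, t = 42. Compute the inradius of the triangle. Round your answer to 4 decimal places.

Semiperimeter p = (25 + 43 + 42)/2 = 55.
Heron's formula: area = √(55·30·12·13) ≈ 507.35.
Inradius = area/p = 507.35/55 ≈ 9.2245.

9.2245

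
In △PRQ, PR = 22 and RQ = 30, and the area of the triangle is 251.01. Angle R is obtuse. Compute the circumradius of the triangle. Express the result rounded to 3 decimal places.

31.118

From area = ½·PR·RQ·sin R, we get sin R = 2·area/(PR·RQ) ≈ 0.76064.
Taking the obtuse solution, ∠R ≈ 130.48°.
Law of cosines then gives QP ≈ 47.338.
Circumradius = QP/(2 sin R) ≈ 31.118.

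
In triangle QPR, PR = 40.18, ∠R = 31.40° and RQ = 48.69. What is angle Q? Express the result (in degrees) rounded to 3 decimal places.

By the law of cosines, QP² = PR² + RQ² − 2·PR·RQ·cos R = 645.44, so QP ≈ 25.405.
Law of cosines again: cos Q = (RQ² + QP² − PR²)/(2·RQ·QP) ≈ 0.56658, so ∠Q ≈ 55.49°.

55.488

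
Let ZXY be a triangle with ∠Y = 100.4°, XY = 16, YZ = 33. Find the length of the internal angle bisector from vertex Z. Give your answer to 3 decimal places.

t_Z ≈ 35.066

By the law of cosines, ZX² = XY² + YZ² − 2·XY·YZ·cos Y = 1535.6, so ZX ≈ 39.187.
Law of cosines again: cos Z = (YZ² + ZX² − XY²)/(2·YZ·ZX) ≈ 0.91582, so ∠Z ≈ 23.68°.
The bisector from Z has length 2·YZ·ZX·cos(∠Z/2)/(YZ+ZX) ≈ 35.066.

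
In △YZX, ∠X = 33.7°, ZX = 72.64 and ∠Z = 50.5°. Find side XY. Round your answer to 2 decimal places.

56.34

The third angle is ∠Y = 180° − ∠Z − ∠X = 95.80°.
Law of sines: XY = ZX·sin Z/sin Y ≈ 56.339.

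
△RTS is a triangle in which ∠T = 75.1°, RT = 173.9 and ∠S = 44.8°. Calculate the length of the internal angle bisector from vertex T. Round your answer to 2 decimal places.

152.11

The third angle is ∠R = 180° − ∠T − ∠S = 60.10°.
Law of sines: TS = RT·sin R/sin S ≈ 213.95.
Law of sines: SR = RT·sin T/sin S ≈ 238.5.
The bisector from T has length 2·RT·TS·cos(∠T/2)/(RT+TS) ≈ 152.11.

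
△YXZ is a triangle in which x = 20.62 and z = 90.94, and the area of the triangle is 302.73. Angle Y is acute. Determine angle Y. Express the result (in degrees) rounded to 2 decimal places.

From area = ½·x·z·sin Y, we get sin Y = 2·area/(x·z) ≈ 0.32288.
Taking the acute solution, ∠Y ≈ 18.84°.

18.84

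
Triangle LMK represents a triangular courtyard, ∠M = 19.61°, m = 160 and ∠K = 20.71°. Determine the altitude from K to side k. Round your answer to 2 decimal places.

103.53

The third angle is ∠L = 180° − ∠M − ∠K = 139.68°.
Law of sines: l = m·sin L/sin M ≈ 308.47.
Law of sines: k = m·sin K/sin M ≈ 168.59.
Area = ½·m·l·sin K ≈ 8727.1.
The altitude from K has length 2·area/k ≈ 103.53.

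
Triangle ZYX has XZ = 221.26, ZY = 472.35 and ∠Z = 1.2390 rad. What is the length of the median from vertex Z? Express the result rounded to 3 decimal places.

291.616

By the law of cosines, YX² = XZ² + ZY² − 2·XZ·ZY·cos Z = 2.0398e+05, so YX ≈ 451.64.
Median from Z: ½√(2·XZ² + 2·ZY² − YX²) ≈ 291.62.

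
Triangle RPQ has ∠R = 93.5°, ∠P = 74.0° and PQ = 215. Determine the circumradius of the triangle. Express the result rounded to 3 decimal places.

107.701

The third angle is ∠Q = 180° − ∠R − ∠P = 12.50°.
Law of sines: QR = PQ·sin P/sin R ≈ 207.06.
Law of sines: RP = PQ·sin Q/sin R ≈ 46.621.
Circumradius = PQ/(2 sin R) ≈ 107.7.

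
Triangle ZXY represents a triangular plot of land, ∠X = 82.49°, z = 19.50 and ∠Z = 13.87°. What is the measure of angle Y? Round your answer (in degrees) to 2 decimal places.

∠Y ≈ 83.64°

The third angle is ∠Y = 180° − ∠Z − ∠X = 83.64°.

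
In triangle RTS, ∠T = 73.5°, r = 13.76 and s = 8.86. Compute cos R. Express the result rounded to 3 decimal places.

By the law of cosines, t² = s² + r² − 2·s·r·cos T = 198.59, so t ≈ 14.092.
Law of cosines again: cos R = (t² + s² − r²)/(2·t·s) ≈ 0.35140, so ∠R ≈ 69.43°.

cos R ≈ 0.351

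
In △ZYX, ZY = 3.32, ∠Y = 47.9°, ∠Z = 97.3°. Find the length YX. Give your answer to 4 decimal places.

5.7701

The third angle is ∠X = 180° − ∠Z − ∠Y = 34.80°.
Law of sines: YX = ZY·sin Z/sin X ≈ 5.7701.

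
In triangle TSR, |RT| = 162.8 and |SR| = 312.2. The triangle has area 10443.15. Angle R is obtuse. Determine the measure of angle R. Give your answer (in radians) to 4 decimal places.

From area = ½·|SR|·|RT|·sin R, we get sin R = 2·area/(|SR|·|RT|) ≈ 0.41094.
Taking the obtuse solution, ∠R ≈ 2.718 rad.

2.7181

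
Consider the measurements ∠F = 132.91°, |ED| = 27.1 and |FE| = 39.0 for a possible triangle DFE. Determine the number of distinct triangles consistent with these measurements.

|FE|·sin F = 39.0·sin(132.91°) ≈ 28.56.
Since ∠F is not acute, a triangle exists only if |ED| > |FE|; here |ED| ≤ |FE|, so there is no triangle.

0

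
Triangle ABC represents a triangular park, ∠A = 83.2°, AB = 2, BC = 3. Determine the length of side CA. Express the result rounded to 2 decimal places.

Law of sines: sin C = AB·sin A/BC ≈ 0.66198.
Since BC ≥ AB, only the acute value applies: ∠C ≈ 41.45°.
Then ∠B = 180° − ∠A − ∠C ≈ 55.35°.
Law of sines gives CA = BC·sin B/sin A ≈ 2.4854.

2.49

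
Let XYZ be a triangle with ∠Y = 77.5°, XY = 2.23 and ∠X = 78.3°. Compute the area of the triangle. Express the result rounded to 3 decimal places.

The third angle is ∠Z = 180° − ∠X − ∠Y = 24.20°.
Law of sines: YZ = XY·sin X/sin Z ≈ 5.327.
Law of sines: ZX = XY·sin Y/sin Z ≈ 5.3111.
Area = ½·XY·YZ·sin Y ≈ 5.7988.

area ≈ 5.799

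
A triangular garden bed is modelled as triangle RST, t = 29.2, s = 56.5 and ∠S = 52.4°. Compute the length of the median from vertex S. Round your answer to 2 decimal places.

Law of sines: sin T = t·sin S/s ≈ 0.40947.
Since s ≥ t, only the acute value applies: ∠T ≈ 24.17°.
Then ∠R = 180° − ∠S − ∠T ≈ 103.43°.
Law of sines gives r = s·sin R/sin S ≈ 69.363.
Median from S: ½√(2·t² + 2·r² − s²) ≈ 45.098.

m_S ≈ 45.10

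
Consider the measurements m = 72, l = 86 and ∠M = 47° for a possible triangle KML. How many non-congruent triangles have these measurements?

l·sin M = 86·sin(47°) ≈ 62.9.
Since l sin M < m < l (62.9 < 72 < 86), two triangles exist.

2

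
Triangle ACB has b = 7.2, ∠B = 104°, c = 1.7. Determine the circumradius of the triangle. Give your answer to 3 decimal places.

Law of sines: sin C = c·sin B/b ≈ 0.22910.
Since b ≥ c, only the acute value applies: ∠C ≈ 13.24°.
Then ∠A = 180° − ∠B − ∠C ≈ 62.76°.
Law of sines gives a = b·sin A/sin B ≈ 6.5972.
Circumradius = b/(2 sin B) ≈ 3.7102.

R ≈ 3.710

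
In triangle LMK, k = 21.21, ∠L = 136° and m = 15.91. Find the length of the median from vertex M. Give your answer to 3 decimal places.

m_M ≈ 27.493

By the law of cosines, l² = m² + k² − 2·m·k·cos L = 1188.5, so l ≈ 34.474.
Median from M: ½√(2·k² + 2·l² − m²) ≈ 27.493.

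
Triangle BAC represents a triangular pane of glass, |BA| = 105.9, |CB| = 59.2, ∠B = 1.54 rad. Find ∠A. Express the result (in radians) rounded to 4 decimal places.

By the law of cosines, |AC|² = |CB|² + |BA|² − 2·|CB|·|BA|·cos B = 14333, so |AC| ≈ 119.72.
Law of cosines again: cos A = (|BA|² + |AC|² − |CB|²)/(2·|BA|·|AC|) ≈ 0.86932, so ∠A ≈ 0.517 rad.

∠A ≈ 0.5170 rad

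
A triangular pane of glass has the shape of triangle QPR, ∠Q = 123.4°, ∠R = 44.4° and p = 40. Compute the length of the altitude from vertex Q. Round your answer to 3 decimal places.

The third angle is ∠P = 180° − ∠R − ∠Q = 12.20°.
Law of sines: q = p·sin Q/sin P ≈ 158.02.
Law of sines: r = p·sin R/sin P ≈ 132.43.
Area = ½·p·q·sin R ≈ 2211.2.
The altitude from Q has length 2·area/q ≈ 27.987.

27.987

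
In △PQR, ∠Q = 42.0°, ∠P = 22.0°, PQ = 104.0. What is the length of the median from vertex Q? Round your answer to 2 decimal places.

69.63

The third angle is ∠R = 180° − ∠P − ∠Q = 116.00°.
Law of sines: QR = PQ·sin P/sin R ≈ 43.346.
Law of sines: RP = PQ·sin Q/sin R ≈ 77.426.
Median from Q: ½√(2·PQ² + 2·QR² − RP²) ≈ 69.633.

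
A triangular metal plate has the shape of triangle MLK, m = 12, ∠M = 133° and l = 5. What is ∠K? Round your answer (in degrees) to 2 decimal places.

Law of sines: sin L = l·sin M/m ≈ 0.30473.
Since m ≥ l, only the acute value applies: ∠L ≈ 17.74°.
Then ∠K = 180° − ∠M − ∠L ≈ 29.26°.

29.26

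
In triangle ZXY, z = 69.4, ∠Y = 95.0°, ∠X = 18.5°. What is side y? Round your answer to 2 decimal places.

The third angle is ∠Z = 180° − ∠X − ∠Y = 66.50°.
Law of sines: y = z·sin Y/sin Z ≈ 75.389.

75.39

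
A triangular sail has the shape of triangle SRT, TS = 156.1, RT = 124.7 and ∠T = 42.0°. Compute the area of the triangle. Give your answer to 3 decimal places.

Area = ½·RT·TS·sin T ≈ 6512.5.

area ≈ 6512.538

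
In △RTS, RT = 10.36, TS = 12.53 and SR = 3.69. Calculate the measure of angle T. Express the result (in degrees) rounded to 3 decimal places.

By the law of cosines, cos T = (RT² + TS² − SR²) / (2·RT·TS) ≈ 0.96569, so ∠T ≈ 15.05°.

∠T ≈ 15.052°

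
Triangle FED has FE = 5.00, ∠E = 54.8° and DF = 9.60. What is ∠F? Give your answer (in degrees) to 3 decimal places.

Law of sines: sin D = FE·sin E/DF ≈ 0.42560.
Since DF ≥ FE, only the acute value applies: ∠D ≈ 25.19°.
Then ∠F = 180° − ∠E − ∠D ≈ 100.01°.

∠F ≈ 100.012°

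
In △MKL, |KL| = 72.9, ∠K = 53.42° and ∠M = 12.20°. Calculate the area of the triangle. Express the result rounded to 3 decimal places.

9196.874

The third angle is ∠L = 180° − ∠M − ∠K = 114.38°.
Law of sines: |LM| = |KL|·sin K/sin M ≈ 277.02.
Law of sines: |MK| = |KL|·sin L/sin M ≈ 314.21.
Area = ½·|KL|·|LM|·sin L ≈ 9196.9.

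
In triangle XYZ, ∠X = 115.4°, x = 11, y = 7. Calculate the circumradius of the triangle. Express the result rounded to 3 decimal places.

R ≈ 6.089

Law of sines: sin Y = y·sin X/x ≈ 0.57485.
Since x ≥ y, only the acute value applies: ∠Y ≈ 35.09°.
Then ∠Z = 180° − ∠X − ∠Y ≈ 29.51°.
Law of sines gives z = x·sin Z/sin X ≈ 5.9983.
Circumradius = x/(2 sin X) ≈ 6.0885.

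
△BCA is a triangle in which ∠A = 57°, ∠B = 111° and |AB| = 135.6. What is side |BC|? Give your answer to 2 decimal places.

The third angle is ∠C = 180° − ∠A − ∠B = 12.00°.
Law of sines: |BC| = |AB|·sin A/sin C ≈ 546.98.

546.98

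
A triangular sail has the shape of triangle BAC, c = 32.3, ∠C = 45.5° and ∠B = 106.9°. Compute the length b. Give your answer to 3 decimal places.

The third angle is ∠A = 180° − ∠C − ∠B = 27.60°.
Law of sines: b = c·sin B/sin C ≈ 43.33.

43.330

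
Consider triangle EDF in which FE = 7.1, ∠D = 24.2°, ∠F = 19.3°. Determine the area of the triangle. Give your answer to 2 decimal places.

area ≈ 13.99

The third angle is ∠E = 180° − ∠D − ∠F = 136.50°.
Law of sines: DF = FE·sin E/sin D ≈ 11.923.
Law of sines: ED = FE·sin F/sin D ≈ 5.7246.
Area = ½·FE·DF·sin F ≈ 13.989.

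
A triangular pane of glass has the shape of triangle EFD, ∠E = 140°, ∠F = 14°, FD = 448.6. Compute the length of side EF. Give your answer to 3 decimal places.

The third angle is ∠D = 180° − ∠E − ∠F = 26.00°.
Law of sines: EF = FD·sin D/sin E ≈ 305.94.

305.938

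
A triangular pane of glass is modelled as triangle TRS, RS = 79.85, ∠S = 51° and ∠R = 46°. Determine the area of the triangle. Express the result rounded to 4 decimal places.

The third angle is ∠T = 180° − ∠R − ∠S = 83.00°.
Law of sines: ST = RS·sin R/sin T ≈ 57.871.
Law of sines: TR = RS·sin S/sin T ≈ 62.521.
Area = ½·RS·ST·sin S ≈ 1795.6.

area ≈ 1795.5844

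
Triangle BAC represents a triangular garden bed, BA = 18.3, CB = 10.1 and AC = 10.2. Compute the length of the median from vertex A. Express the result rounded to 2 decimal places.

Median from A: ½√(2·BA² + 2·AC² − CB²) ≈ 13.927.

13.93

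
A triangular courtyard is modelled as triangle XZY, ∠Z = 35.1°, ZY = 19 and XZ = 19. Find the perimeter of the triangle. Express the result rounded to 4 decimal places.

By the law of cosines, YX² = XZ² + ZY² − 2·XZ·ZY·cos Z = 131.3, so YX ≈ 11.458.
Semiperimeter s = (19+11.458+19)/2 = 24.729.
Perimeter = 19 + 11.458 + 19 = 49.458.

49.4584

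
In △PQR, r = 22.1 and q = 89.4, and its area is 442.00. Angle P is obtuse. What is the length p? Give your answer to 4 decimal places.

From area = ½·q·r·sin P, we get sin P = 2·area/(q·r) ≈ 0.44743.
Taking the obtuse solution, ∠P ≈ 153.42°.
Law of cosines then gives p ≈ 109.61.

109.6114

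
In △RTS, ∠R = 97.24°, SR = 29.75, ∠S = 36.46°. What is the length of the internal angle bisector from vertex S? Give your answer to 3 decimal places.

t_S ≈ 32.690

The third angle is ∠T = 180° − ∠S − ∠R = 46.30°.
Law of sines: TS = SR·sin R/sin T ≈ 40.822.
Law of sines: RT = SR·sin S/sin T ≈ 24.454.
The bisector from S has length 2·TS·SR·cos(∠S/2)/(TS+SR) ≈ 32.69.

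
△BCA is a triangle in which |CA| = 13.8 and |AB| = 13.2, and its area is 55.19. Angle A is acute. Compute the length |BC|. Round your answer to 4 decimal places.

8.6523

From area = ½·|CA|·|AB|·sin A, we get sin A = 2·area/(|CA|·|AB|) ≈ 0.60595.
Taking the acute solution, ∠A ≈ 37.30°.
Law of cosines then gives |BC| ≈ 8.6523.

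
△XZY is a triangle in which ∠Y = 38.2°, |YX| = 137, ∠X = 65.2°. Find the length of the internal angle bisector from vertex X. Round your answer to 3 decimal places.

The third angle is ∠Z = 180° − ∠Y − ∠X = 76.60°.
Law of sines: |ZY| = |YX|·sin X/sin Z ≈ 127.85.
Law of sines: |XZ| = |YX|·sin Y/sin Z ≈ 87.093.
The bisector from X has length 2·|YX|·|XZ|·cos(∠X/2)/(|YX|+|XZ|) ≈ 89.712.

t_X ≈ 89.712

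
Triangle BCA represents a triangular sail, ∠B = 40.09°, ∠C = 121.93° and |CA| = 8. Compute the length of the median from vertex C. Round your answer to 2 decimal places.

The third angle is ∠A = 180° − ∠B − ∠C = 17.98°.
Law of sines: |AB| = |CA|·sin C/sin B ≈ 10.543.
Law of sines: |BC| = |CA|·sin A/sin B ≈ 3.8347.
Median from C: ½√(2·|BC|² + 2·|CA|² − |AB|²) ≈ 3.4006.

m_C ≈ 3.40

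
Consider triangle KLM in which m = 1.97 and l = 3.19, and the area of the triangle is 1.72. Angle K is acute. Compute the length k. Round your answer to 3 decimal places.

1.881

From area = ½·l·m·sin K, we get sin K = 2·area/(l·m) ≈ 0.54740.
Taking the acute solution, ∠K ≈ 33.19°.
Law of cosines then gives k ≈ 1.8811.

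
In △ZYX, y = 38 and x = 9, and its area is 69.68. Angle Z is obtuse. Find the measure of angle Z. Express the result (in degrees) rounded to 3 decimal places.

155.953

From area = ½·y·x·sin Z, we get sin Z = 2·area/(y·x) ≈ 0.40749.
Taking the obtuse solution, ∠Z ≈ 155.95°.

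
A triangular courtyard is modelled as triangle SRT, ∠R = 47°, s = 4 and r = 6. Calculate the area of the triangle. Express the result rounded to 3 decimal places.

Law of sines: sin S = s·sin R/r ≈ 0.48757.
Since r ≥ s, only the acute value applies: ∠S ≈ 29.18°.
Then ∠T = 180° − ∠R − ∠S ≈ 103.82°.
Law of sines gives t = r·sin T/sin R ≈ 7.9665.
Area = ½·r·s·sin T ≈ 11.653.

area ≈ 11.653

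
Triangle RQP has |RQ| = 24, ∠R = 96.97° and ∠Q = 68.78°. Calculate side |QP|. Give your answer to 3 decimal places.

96.780

The third angle is ∠P = 180° − ∠R − ∠Q = 14.25°.
Law of sines: |QP| = |RQ|·sin R/sin P ≈ 96.78.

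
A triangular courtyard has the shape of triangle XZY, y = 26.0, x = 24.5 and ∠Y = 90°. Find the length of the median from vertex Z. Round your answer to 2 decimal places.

Law of sines: sin X = x·sin Y/y ≈ 0.94231.
Since y ≥ x, only the acute value applies: ∠X ≈ 70.44°.
Then ∠Z = 180° − ∠Y − ∠X ≈ 19.56°.
Law of sines gives z = y·sin Z/sin Y ≈ 8.7034.
Median from Z: ½√(2·y² + 2·x² − z²) ≈ 24.883.

24.88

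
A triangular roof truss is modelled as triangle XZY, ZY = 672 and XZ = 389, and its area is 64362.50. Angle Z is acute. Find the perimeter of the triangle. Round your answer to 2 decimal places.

1445.54

From area = ½·XZ·ZY·sin Z, we get sin Z = 2·area/(XZ·ZY) ≈ 0.49243.
Taking the acute solution, ∠Z ≈ 29.50°.
Law of cosines then gives YX ≈ 384.54.
Perimeter = 672 + 384.54 + 389 = 1445.5.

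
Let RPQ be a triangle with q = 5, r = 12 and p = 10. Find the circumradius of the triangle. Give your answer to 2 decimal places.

By the law of cosines, cos R = (p² + q² − r²) / (2·p·q) ≈ -0.19000, so ∠R ≈ 100.95°.
Circumradius = r/(2 sin R) ≈ 6.1113.

6.11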